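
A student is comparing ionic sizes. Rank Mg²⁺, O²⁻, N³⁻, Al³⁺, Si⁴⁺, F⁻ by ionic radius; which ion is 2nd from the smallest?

Al³⁺

Each ion has 10 electrons. The ranking follows nuclear charge in reverse — greater Z gives a smaller radius. Si⁴⁺ (Z=14), Al³⁺ (Z=13), Mg²⁺ (Z=12), F⁻ (Z=9), O²⁻ (Z=8), N³⁻ (Z=7).
Full ascending order: Si⁴⁺ < Al³⁺ < Mg²⁺ < F⁻ < O²⁻ < N³⁻. Counting from the smallest, position 2 is Al³⁺.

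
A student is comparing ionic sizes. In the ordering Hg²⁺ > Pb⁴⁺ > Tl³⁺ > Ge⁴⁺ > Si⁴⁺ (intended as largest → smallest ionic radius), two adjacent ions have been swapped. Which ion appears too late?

Tl³⁺

Scanning neighbour by neighbour, only Pb⁴⁺/Tl³⁺ violates a trend: both have 78 electrons but Z(Pb)=82 > Z(Tl)=81, so Pb⁴⁺ should be the smaller of the two. That makes Tl³⁺ the one sitting a position late relative to where it belongs.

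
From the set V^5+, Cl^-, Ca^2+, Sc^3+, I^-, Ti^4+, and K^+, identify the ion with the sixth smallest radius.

Cl^-

Work out protons and electrons: V^5+ has 18 e⁻ (Z=23), Ti^4+ has 18 e⁻ (Z=22), Sc^3+ has 18 e⁻ (Z=21), Ca^2+ has 18 e⁻ (Z=20), K^+ has 18 e⁻ (Z=19), Cl^- has 18 e⁻ (Z=17), I^- has 54 e⁻ (Z=53). V^5+ < Ti^4+ (both 18 e⁻, Z=23>22); Ti^4+ < Sc^3+ (both 18 e⁻, Z=22>21); Sc^3+ < Ca^2+ (isoelectronic, higher Z=21 is smaller); Ca^2+ < K^+ (both 18 e⁻, Z=20>19); K^+ < Cl^- (both 18 e⁻, Z=19>17); Cl^- < I^- (same group, 2 shells fewer).
Full ascending order: V^5+ < Ti^4+ < Sc^3+ < Ca^2+ < K^+ < Cl^- < I^-. Counting from the smallest, position 6 is Cl^-.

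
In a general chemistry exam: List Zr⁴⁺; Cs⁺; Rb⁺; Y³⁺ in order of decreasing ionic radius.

Cs⁺ > Rb⁺ > Y³⁺ > Zr⁴⁺

First list Z and electron count for each: Zr⁴⁺ (Z=40, 36 e⁻), Y³⁺ (Z=39, 36 e⁻), Rb⁺ (Z=37, 36 e⁻), Cs⁺ (Z=55, 54 e⁻). Zr⁴⁺ < Y³⁺ (isoelectronic, higher Z=40 is smaller); Y³⁺ < Rb⁺ (isoelectronic, higher Z=39 is smaller); Rb⁺ < Cs⁺ (same group, 1 shell fewer).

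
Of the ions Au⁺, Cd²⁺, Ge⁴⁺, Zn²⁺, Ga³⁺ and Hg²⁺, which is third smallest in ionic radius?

Zn²⁺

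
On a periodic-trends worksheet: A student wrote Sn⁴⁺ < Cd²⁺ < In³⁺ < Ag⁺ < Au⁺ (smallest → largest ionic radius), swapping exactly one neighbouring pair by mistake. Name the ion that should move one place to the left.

Scanning neighbour by neighbour, only Cd²⁺/In³⁺ violates a trend: they are isoelectronic (46 e⁻) and In has more protons than Cd (49 vs 48), making In³⁺ smaller. That makes In³⁺ the one sitting a position late relative to where it belongs.

In³⁺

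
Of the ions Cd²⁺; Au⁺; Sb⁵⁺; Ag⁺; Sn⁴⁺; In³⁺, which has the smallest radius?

Sb⁵⁺

Sb⁵⁺: 46 e⁻, Z=51, Sn⁴⁺: 46 e⁻, Z=50, In³⁺: 46 e⁻, Z=49, Cd²⁺: 46 e⁻, Z=48, Ag⁺: 46 e⁻, Z=47, Au⁺: 78 e⁻, Z=79. Sb⁵⁺ < Sn⁴⁺ (isoelectronic, higher Z=51 is smaller); Sn⁴⁺ < In³⁺ (isoelectronic, higher Z=50 is smaller); In³⁺ < Cd²⁺ (isoelectronic, higher Z=49 is smaller); Cd²⁺ < Ag⁺ (isoelectronic, higher Z=48 is smaller); Ag⁺ < Au⁺ (same group, period 5 vs 6).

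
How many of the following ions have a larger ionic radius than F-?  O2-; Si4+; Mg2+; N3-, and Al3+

These species are isoelectronic with 10 electrons. The only difference is the number of protons: Si4+ (Z=14), Al3+ (Z=13), Mg2+ (Z=12), F- (Z=9), O2- (Z=8), N3- (Z=7). The strongest nuclear pull (Si4+) gives the smallest ion.
Ordering all of them (including F-) by radius gives Si4+ < Al3+ < Mg2+ < F- < O2- < N3-. Count: 2.

2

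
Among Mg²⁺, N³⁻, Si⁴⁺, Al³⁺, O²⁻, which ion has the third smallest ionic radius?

All of these have 10 electrons (isoelectronic). With the same electron cloud, the ion with the most protons pulls it in tightest. Nuclear charges: Si⁴⁺ (Z=14), Al³⁺ (Z=13), Mg²⁺ (Z=12), O²⁻ (Z=8), N³⁻ (Z=7). Highest Z is smallest.
That gives Si⁴⁺ < Al³⁺ < Mg²⁺ < O²⁻ < N³⁻. From the smallest end, number 3 is Mg²⁺.

Mg²⁺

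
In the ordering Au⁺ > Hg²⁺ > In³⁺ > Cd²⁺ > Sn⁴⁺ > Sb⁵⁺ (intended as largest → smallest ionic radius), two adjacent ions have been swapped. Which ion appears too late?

Cd²⁺

Compare adjacent ions: In³⁺ and Cd²⁺ share 46 electrons; the higher nuclear charge on In (Z=49) contracts it more, so In³⁺ < Cd²⁺ — yet in this decreasing list In³⁺ sits before Cd²⁺. Nothing else is reversed, so Cd²⁺ should move one place to the left.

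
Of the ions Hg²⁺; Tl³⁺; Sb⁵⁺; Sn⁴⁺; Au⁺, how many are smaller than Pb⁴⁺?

Work out protons and electrons: Sb⁵⁺ (Z=51, 46 e⁻), Sn⁴⁺ (Z=50, 46 e⁻), Pb⁴⁺ (Z=82, 78 e⁻), Tl³⁺ (Z=81, 78 e⁻), Hg²⁺ (Z=80, 78 e⁻), Au⁺ (Z=79, 78 e⁻). Sb⁵⁺ < Sn⁴⁺ (isoelectronic, higher Z=51 is smaller); Sn⁴⁺ < Pb⁴⁺ (same group, period 5 vs 6); Pb⁴⁺ < Tl³⁺ (both 78 e⁻, Z=82>81); Tl³⁺ < Hg²⁺ (both 78 e⁻, Z=81>80); Hg²⁺ < Au⁺ (isoelectronic, higher Z=80 is smaller).
Relative to Pb⁴⁺, the ions that are smaller are Sb⁵⁺, Sn⁴⁺. Count: 2.

2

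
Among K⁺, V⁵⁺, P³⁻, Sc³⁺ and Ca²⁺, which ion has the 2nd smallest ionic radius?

All of these have 18 electrons (isoelectronic). With the same electron cloud, the ion with the most protons pulls it in tightest. Nuclear charges: V⁵⁺ (Z=23), Sc³⁺ (Z=21), Ca²⁺ (Z=20), K⁺ (Z=19), P³⁻ (Z=15). Highest Z is smallest.
Full ascending order: V⁵⁺ < Sc³⁺ < Ca²⁺ < K⁺ < P³⁻. Counting from the smallest, position 2 is Sc³⁺.

Sc³⁺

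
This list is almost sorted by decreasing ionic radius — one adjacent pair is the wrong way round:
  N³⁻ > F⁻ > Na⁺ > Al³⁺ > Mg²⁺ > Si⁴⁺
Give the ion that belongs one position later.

Al³⁺

The pair Al³⁺, Mg²⁺ is the wrong way round — they are isoelectronic (10 e⁻) and Al has more protons than Mg (13 vs 12), making Al³⁺ smaller. All other adjacent pairs agree with periodic trends, so Al³⁺ is the misplaced ion.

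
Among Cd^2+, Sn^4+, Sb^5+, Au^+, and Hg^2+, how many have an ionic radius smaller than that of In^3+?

2

Electron counts and nuclear charges: Sb^5+: 46 e⁻, Z=51, Sn^4+: 46 e⁻, Z=50, In^3+: 46 e⁻, Z=49, Cd^2+: 46 e⁻, Z=48, Hg^2+: 78 e⁻, Z=80, Au^+: 78 e⁻, Z=79. Sb^5+ < Sn^4+ (both 46 e⁻, Z=51>50); Sn^4+ < In^3+ (isoelectronic, higher Z=50 is smaller); In^3+ < Cd^2+ (both 46 e⁻, Z=49>48); Cd^2+ < Hg^2+ (same group, 1 shell fewer); Hg^2+ < Au^+ (both 78 e⁻, Z=80>79).
Ordering all of them (including In^3+) by radius gives Sb^5+ < Sn^4+ < In^3+ < Cd^2+ < Hg^2+ < Au^+. That's 2.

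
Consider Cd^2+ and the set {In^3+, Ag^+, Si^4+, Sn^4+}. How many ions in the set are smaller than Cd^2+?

Tabulating Z and e⁻: Si^4+: 10 e⁻, Z=14, Sn^4+: 46 e⁻, Z=50, In^3+: 46 e⁻, Z=49, Cd^2+: 46 e⁻, Z=48, Ag^+: 46 e⁻, Z=47. Si^4+ < Sn^4+ (same group, period 3 vs 5); Sn^4+ < In^3+ (both 46 e⁻, Z=50>49); In^3+ < Cd^2+ (isoelectronic, higher Z=49 is smaller); Cd^2+ < Ag^+ (isoelectronic, higher Z=48 is smaller).
Overall: Si^4+ < Sn^4+ < In^3+ < Cd^2+ < Ag^+. Cd^2+ has 3 below it and 1 above. That's 3.

3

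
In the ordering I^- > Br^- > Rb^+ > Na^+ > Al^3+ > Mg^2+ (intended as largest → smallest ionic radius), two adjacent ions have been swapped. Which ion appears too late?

Mg^2+

Compare adjacent ions: they are isoelectronic (10 e⁻) and Al has more protons than Mg (13 vs 12), making Al^3+ smaller — yet in this decreasing list Al^3+ sits before Mg^2+. Nothing else is reversed, so Mg^2+ should move one place to the left.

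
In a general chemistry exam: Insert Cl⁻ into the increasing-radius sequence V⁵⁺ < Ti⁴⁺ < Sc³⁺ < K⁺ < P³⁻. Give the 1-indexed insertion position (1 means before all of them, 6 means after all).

These species are isoelectronic with 18 electrons. The only difference is the number of protons: V⁵⁺ (Z=23), Ti⁴⁺ (Z=22), Sc³⁺ (Z=21), K⁺ (Z=19), Cl⁻ (Z=17), P³⁻ (Z=15). The strongest nuclear pull (V⁵⁺) gives the smallest ion.
The complete sequence is V⁵⁺ < Ti⁴⁺ < Sc³⁺ < K⁺ < Cl⁻ < P³⁻. Cl⁻ sits at position 5.

5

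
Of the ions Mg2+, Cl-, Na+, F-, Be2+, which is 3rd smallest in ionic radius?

Tabulating Z and e⁻: Be2+: 2 e⁻, Z=4, Mg2+: 10 e⁻, Z=12, Na+: 10 e⁻, Z=11, F-: 10 e⁻, Z=9, Cl-: 18 e⁻, Z=17. Be2+ < Mg2+ (same group, period 2 vs 3); Mg2+ < Na+ (isoelectronic, higher Z=12 is smaller); Na+ < F- (both 10 e⁻, Z=11>9); F- < Cl- (same group, 1 shell fewer).
Full ascending order: Be2+ < Mg2+ < Na+ < F- < Cl-. Counting from the smallest, position 3 is Na+.

Na+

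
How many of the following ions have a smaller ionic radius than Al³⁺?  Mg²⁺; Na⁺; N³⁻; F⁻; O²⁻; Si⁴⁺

1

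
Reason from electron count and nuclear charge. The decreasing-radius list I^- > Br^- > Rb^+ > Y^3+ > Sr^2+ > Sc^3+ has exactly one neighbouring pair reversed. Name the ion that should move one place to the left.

Scanning neighbour by neighbour, only Y^3+/Sr^2+ violates a trend: they are isoelectronic (36 e⁻) and Y has more protons than Sr (39 vs 38), making Y^3+ smaller. That makes Sr^2+ the one sitting a position late relative to where it belongs.

Sr^2+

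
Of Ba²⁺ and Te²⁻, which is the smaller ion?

Ba²⁺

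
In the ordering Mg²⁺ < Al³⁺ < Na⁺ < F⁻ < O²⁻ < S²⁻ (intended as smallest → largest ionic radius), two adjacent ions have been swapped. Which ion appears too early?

Mg²⁺

Compare adjacent ions: Al³⁺ and Mg²⁺ share 10 electrons; the higher nuclear charge on Al (Z=13) contracts it more, so Al³⁺ < Mg²⁺ — yet in this increasing list Mg²⁺ sits before Al³⁺. Nothing else is reversed, so Mg²⁺ should move one place to the right.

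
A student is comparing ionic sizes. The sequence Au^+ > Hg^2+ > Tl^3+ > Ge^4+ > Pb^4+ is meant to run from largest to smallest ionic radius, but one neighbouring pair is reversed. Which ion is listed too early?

Ge^4+

Compare adjacent ions: same group and charge — period 4 sits above period 6, so Ge^4+ is smaller — yet in this decreasing list Ge^4+ sits before Pb^4+. Nothing else is reversed, so Ge^4+ should move one place to the right.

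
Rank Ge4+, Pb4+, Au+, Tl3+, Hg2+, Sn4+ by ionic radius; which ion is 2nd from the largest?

Hg2+

Ge4+ has 28 e⁻ (Z=32), Sn4+ has 46 e⁻ (Z=50), Pb4+ has 78 e⁻ (Z=82), Tl3+ has 78 e⁻ (Z=81), Hg2+ has 78 e⁻ (Z=80), Au+ has 78 e⁻ (Z=79). Ge4+ < Sn4+ (same group, period 4 vs 5); Sn4+ < Pb4+ (same group, period 5 vs 6); Pb4+ < Tl3+ (isoelectronic, higher Z=82 is smaller); Tl3+ < Hg2+ (both 78 e⁻, Z=81>80); Hg2+ < Au+ (both 78 e⁻, Z=80>79).
Ordering: Ge4+ < Sn4+ < Pb4+ < Tl3+ < Hg2+ < Au+. The 2nd largest is Hg2+.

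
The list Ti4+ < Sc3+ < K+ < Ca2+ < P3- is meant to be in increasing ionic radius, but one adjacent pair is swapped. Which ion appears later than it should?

The pair K+, Ca2+ is the wrong way round — they are isoelectronic (18 e⁻) and Ca has more protons than K (20 vs 19), making Ca2+ smaller. All other adjacent pairs agree with periodic trends, so Ca2+ is the misplaced ion.

Ca2+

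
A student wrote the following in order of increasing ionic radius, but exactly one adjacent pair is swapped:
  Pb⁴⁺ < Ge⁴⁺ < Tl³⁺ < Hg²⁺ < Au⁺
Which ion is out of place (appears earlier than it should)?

Pb⁴⁺

The pair Pb⁴⁺, Ge⁴⁺ is the wrong way round — same group and charge — period 4 sits above period 6, so Ge⁴⁺ is smaller. All other adjacent pairs agree with periodic trends, so Pb⁴⁺ is the misplaced ion.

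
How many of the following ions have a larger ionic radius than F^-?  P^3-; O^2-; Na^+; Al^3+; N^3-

Tabulating Z and e⁻: Al^3+: 10 e⁻, Z=13, Na^+: 10 e⁻, Z=11, F^-: 10 e⁻, Z=9, O^2-: 10 e⁻, Z=8, N^3-: 10 e⁻, Z=7, P^3-: 18 e⁻, Z=15. Al^3+ < Na^+ (both 10 e⁻, Z=13>11); Na^+ < F^- (isoelectronic, higher Z=11 is smaller); F^- < O^2- (both 10 e⁻, Z=9>8); O^2- < N^3- (both 10 e⁻, Z=8>7); N^3- < P^3- (same group, 1 shell fewer).
Placing each against F^-: smaller — Al^3+, Na^+; larger — O^2-, N^3-, P^3-. Count: 3.

3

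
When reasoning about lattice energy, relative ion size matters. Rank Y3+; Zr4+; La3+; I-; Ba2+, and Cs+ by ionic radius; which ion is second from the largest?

Electron counts and nuclear charges: Zr4+ (Z=40, 36 e⁻), Y3+ (Z=39, 36 e⁻), La3+ (Z=57, 54 e⁻), Ba2+ (Z=56, 54 e⁻), Cs+ (Z=55, 54 e⁻), I- (Z=53, 54 e⁻). Zr4+ < Y3+ (both 36 e⁻, Z=40>39); Y3+ < La3+ (same group, 1 shell fewer); La3+ < Ba2+ (both 54 e⁻, Z=57>56); Ba2+ < Cs+ (both 54 e⁻, Z=56>55); Cs+ < I- (both 54 e⁻, Z=55>53).
That gives Zr4+ < Y3+ < La3+ < Ba2+ < Cs+ < I-. From the largest end, number 2 is Cs+.

Cs+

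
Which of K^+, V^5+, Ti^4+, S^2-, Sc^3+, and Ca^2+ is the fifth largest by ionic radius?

These species are isoelectronic with 18 electrons. The only difference is the number of protons: V^5+ (Z=23), Ti^4+ (Z=22), Sc^3+ (Z=21), Ca^2+ (Z=20), K^+ (Z=19), S^2- (Z=16). The strongest nuclear pull (V^5+) gives the smallest ion.
Ordering: V^5+ < Ti^4+ < Sc^3+ < Ca^2+ < K^+ < S^2-. The fifth largest is Ti^4+.

Ti^4+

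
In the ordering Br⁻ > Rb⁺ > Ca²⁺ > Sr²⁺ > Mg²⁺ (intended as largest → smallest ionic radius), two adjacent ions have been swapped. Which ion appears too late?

Sr²⁺

The pair Ca²⁺, Sr²⁺ is the wrong way round — Ca²⁺ and Sr²⁺ are in one column with the same charge; the lighter period-4 ion has one fewer shell and is smaller. All other adjacent pairs agree with periodic trends, so Sr²⁺ is the misplaced ion.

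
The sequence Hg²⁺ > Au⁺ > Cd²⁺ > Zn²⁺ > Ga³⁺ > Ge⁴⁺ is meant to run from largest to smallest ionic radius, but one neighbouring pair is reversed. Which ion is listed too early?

Hg²⁺

The pair Hg²⁺, Au⁺ is the wrong way round — they are isoelectronic (78 e⁻) and Hg has more protons than Au (80 vs 79), making Hg²⁺ smaller. All other adjacent pairs agree with periodic trends, so Hg²⁺ is the misplaced ion.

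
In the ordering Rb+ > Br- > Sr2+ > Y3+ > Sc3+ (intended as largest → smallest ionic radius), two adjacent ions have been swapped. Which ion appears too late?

Scanning neighbour by neighbour, only Rb+/Br- violates a trend: Rb+ and Br- share 36 electrons; the higher nuclear charge on Rb (Z=37) contracts it more, so Rb+ < Br-. That makes Br- the one sitting a position late relative to where it belongs.

Br-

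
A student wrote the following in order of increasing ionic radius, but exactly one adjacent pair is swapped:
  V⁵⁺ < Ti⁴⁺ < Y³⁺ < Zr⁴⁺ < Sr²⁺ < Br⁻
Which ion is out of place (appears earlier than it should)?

Scanning neighbour by neighbour, only Y³⁺/Zr⁴⁺ violates a trend: they are isoelectronic (36 e⁻) and Zr has more protons than Y (40 vs 39), making Zr⁴⁺ smaller. That makes Y³⁺ the one sitting a position early relative to where it belongs.

Y³⁺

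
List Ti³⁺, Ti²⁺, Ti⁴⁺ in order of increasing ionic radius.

Same element, different charge: the more highly charged cation has fewer electrons and a greater effective nuclear charge per electron, making Ti⁴⁺ the smallest.

Ti⁴⁺ < Ti³⁺ < Ti²⁺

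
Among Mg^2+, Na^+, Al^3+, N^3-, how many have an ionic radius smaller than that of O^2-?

3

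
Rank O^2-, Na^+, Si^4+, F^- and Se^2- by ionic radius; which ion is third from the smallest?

F^-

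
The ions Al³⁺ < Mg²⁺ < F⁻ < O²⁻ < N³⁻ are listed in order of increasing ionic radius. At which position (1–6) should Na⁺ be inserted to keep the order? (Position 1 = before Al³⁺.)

3

Each ion has 10 electrons. The ranking follows nuclear charge in reverse — greater Z gives a smaller radius. Al³⁺ (Z=13), Mg²⁺ (Z=12), Na⁺ (Z=11), F⁻ (Z=9), O²⁻ (Z=8), N³⁻ (Z=7).
The complete sequence is Al³⁺ < Mg²⁺ < Na⁺ < F⁻ < O²⁻ < N³⁻. Na⁺ sits at position 3.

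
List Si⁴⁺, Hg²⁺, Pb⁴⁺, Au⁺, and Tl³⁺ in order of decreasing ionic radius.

Electron counts and nuclear charges: Si⁴⁺ has 10 e⁻ (Z=14), Pb⁴⁺ has 78 e⁻ (Z=82), Tl³⁺ has 78 e⁻ (Z=81), Hg²⁺ has 78 e⁻ (Z=80), Au⁺ has 78 e⁻ (Z=79). Si⁴⁺ < Pb⁴⁺ (same group, 3 shells fewer); Pb⁴⁺ < Tl³⁺ (both 78 e⁻, Z=82>81); Tl³⁺ < Hg²⁺ (isoelectronic, higher Z=81 is smaller); Hg²⁺ < Au⁺ (both 78 e⁻, Z=80>79).

Au⁺ > Hg²⁺ > Tl³⁺ > Pb⁴⁺ > Si⁴⁺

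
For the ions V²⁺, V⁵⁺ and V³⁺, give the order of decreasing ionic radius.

V²⁺ > V³⁺ > V⁵⁺

These are all V ions. Removing more electrons (higher positive charge) pulls the remaining electrons in closer, so V⁵⁺ is smallest and V²⁺ is largest.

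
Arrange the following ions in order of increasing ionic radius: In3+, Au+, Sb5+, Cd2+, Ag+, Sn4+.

Sb5+ < Sn4+ < In3+ < Cd2+ < Ag+ < Au+

Work out protons and electrons: Sb5+: 46 e⁻, Z=51, Sn4+: 46 e⁻, Z=50, In3+: 46 e⁻, Z=49, Cd2+: 46 e⁻, Z=48, Ag+: 46 e⁻, Z=47, Au+: 78 e⁻, Z=79. Sb5+ < Sn4+ (both 46 e⁻, Z=51>50); Sn4+ < In3+ (both 46 e⁻, Z=50>49); In3+ < Cd2+ (both 46 e⁻, Z=49>48); Cd2+ < Ag+ (isoelectronic, higher Z=48 is smaller); Ag+ < Au+ (same group, 1 shell fewer).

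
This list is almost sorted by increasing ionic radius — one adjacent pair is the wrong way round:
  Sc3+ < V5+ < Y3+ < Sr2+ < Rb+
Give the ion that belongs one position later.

Check each adjacent pair. Sc3+ and V5+ are reversed: V5+ and Sc3+ share 18 electrons; the higher nuclear charge on V (Z=23) contracts it more, so V5+ < Sc3+. No other neighbouring pair contradicts the periodic trends, so Sc3+ is the ion listed too early.

Sc3+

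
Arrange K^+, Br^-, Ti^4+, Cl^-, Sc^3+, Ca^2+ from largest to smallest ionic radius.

Br^- > Cl^- > K^+ > Ca^2+ > Sc^3+ > Ti^4+

Work out protons and electrons: Ti^4+ (Z=22, 18 e⁻), Sc^3+ (Z=21, 18 e⁻), Ca^2+ (Z=20, 18 e⁻), K^+ (Z=19, 18 e⁻), Cl^- (Z=17, 18 e⁻), Br^- (Z=35, 36 e⁻). Ti^4+ < Sc^3+ (isoelectronic, higher Z=22 is smaller); Sc^3+ < Ca^2+ (isoelectronic, higher Z=21 is smaller); Ca^2+ < K^+ (both 18 e⁻, Z=20>19); K^+ < Cl^- (both 18 e⁻, Z=19>17); Cl^- < Br^- (same group, 1 shell fewer).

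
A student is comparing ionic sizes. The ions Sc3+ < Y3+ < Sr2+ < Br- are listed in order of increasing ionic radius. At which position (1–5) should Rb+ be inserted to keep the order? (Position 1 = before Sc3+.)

4

First list Z and electron count for each: Sc3+ (Z=21, 18 e⁻), Y3+ (Z=39, 36 e⁻), Sr2+ (Z=38, 36 e⁻), Rb+ (Z=37, 36 e⁻), Br- (Z=35, 36 e⁻). Sc3+ < Y3+ (same group, 1 shell fewer); Y3+ < Sr2+ (both 36 e⁻, Z=39>38); Sr2+ < Rb+ (isoelectronic, higher Z=38 is smaller); Rb+ < Br- (both 36 e⁻, Z=37>35).
Merged order: Sc3+ < Y3+ < Sr2+ < Rb+ < Br- — Rb+ is number 4.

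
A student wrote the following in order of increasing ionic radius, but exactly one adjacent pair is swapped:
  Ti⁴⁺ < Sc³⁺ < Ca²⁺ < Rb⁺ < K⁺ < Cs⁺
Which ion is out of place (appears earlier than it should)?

Check each adjacent pair. Rb⁺ and K⁺ are reversed: same group and charge — period 4 sits above period 5, so K⁺ is smaller. No other neighbouring pair contradicts the periodic trends, so Rb⁺ is the ion listed too early.

Rb⁺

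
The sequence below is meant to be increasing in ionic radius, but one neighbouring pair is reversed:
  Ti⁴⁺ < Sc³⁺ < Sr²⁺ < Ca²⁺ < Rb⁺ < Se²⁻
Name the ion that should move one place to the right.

Compare adjacent ions: same group and charge — period 4 sits above period 5, so Ca²⁺ is smaller — yet in this increasing list Sr²⁺ sits before Ca²⁺. Nothing else is reversed, so Sr²⁺ should move one place to the right.

Sr²⁺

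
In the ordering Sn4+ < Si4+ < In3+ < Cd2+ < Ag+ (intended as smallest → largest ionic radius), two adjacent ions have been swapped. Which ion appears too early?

The pair Sn4+, Si4+ is the wrong way round — both in group 14 with the same charge; Si4+ (period 3) has the smaller radius. All other adjacent pairs agree with periodic trends, so Sn4+ is the misplaced ion.

Sn4+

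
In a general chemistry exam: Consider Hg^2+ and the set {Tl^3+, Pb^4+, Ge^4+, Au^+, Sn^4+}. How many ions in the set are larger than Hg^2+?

1

Ge^4+: 28 e⁻, Z=32, Sn^4+: 46 e⁻, Z=50, Pb^4+: 78 e⁻, Z=82, Tl^3+: 78 e⁻, Z=81, Hg^2+: 78 e⁻, Z=80, Au^+: 78 e⁻, Z=79. Ge^4+ < Sn^4+ (same group, 1 shell fewer); Sn^4+ < Pb^4+ (same group, period 5 vs 6); Pb^4+ < Tl^3+ (both 78 e⁻, Z=82>81); Tl^3+ < Hg^2+ (isoelectronic, higher Z=81 is smaller); Hg^2+ < Au^+ (both 78 e⁻, Z=80>79).
Ordering all of them (including Hg^2+) by radius gives Ge^4+ < Sn^4+ < Pb^4+ < Tl^3+ < Hg^2+ < Au^+. Count: 1.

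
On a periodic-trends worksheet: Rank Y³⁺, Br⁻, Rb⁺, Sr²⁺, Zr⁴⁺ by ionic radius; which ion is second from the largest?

Rb⁺

These species are isoelectronic with 36 electrons. The only difference is the number of protons: Zr⁴⁺ (Z=40), Y³⁺ (Z=39), Sr²⁺ (Z=38), Rb⁺ (Z=37), Br⁻ (Z=35). The strongest nuclear pull (Zr⁴⁺) gives the smallest ion.
So the order is Zr⁴⁺ < Y³⁺ < Sr²⁺ < Rb⁺ < Br⁻; the 2nd-largest ion is Rb⁺.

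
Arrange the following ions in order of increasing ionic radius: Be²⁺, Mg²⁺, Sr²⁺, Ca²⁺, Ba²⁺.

All are in the same group with charge +2. Radius grows down the group as n (the outermost shell) increases.

Be²⁺ < Mg²⁺ < Ca²⁺ < Sr²⁺ < Ba²⁺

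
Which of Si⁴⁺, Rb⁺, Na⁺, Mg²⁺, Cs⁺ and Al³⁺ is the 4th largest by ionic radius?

Mg²⁺

Work out protons and electrons: Si⁴⁺ has 10 e⁻ (Z=14), Al³⁺ has 10 e⁻ (Z=13), Mg²⁺ has 10 e⁻ (Z=12), Na⁺ has 10 e⁻ (Z=11), Rb⁺ has 36 e⁻ (Z=37), Cs⁺ has 54 e⁻ (Z=55). Si⁴⁺ < Al³⁺ (isoelectronic, higher Z=14 is smaller); Al³⁺ < Mg²⁺ (isoelectronic, higher Z=13 is smaller); Mg²⁺ < Na⁺ (both 10 e⁻, Z=12>11); Na⁺ < Rb⁺ (same group, 2 shells fewer); Rb⁺ < Cs⁺ (same group, period 5 vs 6).
That gives Si⁴⁺ < Al³⁺ < Mg²⁺ < Na⁺ < Rb⁺ < Cs⁺. From the largest end, number 4 is Mg²⁺.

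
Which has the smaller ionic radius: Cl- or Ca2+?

Ca2+

Isoelectronic series (18 e⁻ each). Size is set by nuclear charge: more protons means a smaller ion. Ca2+ (Z=20), Cl- (Z=17).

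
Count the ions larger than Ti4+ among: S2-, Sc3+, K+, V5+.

Each ion has 18 electrons. The ranking follows nuclear charge in reverse — greater Z gives a smaller radius. V5+ (Z=23), Ti4+ (Z=22), Sc3+ (Z=21), K+ (Z=19), S2- (Z=16).
Relative to Ti4+, the ions that are larger are Sc3+, K+, S2-. So 3 are larger.

3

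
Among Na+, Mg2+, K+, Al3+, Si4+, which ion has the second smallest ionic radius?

Electron counts and nuclear charges: Si4+ (Z=14, 10 e⁻), Al3+ (Z=13, 10 e⁻), Mg2+ (Z=12, 10 e⁻), Na+ (Z=11, 10 e⁻), K+ (Z=19, 18 e⁻). Si4+ < Al3+ (both 10 e⁻, Z=14>13); Al3+ < Mg2+ (both 10 e⁻, Z=13>12); Mg2+ < Na+ (isoelectronic, higher Z=12 is smaller); Na+ < K+ (same group, 1 shell fewer).
So the order is Si4+ < Al3+ < Mg2+ < Na+ < K+; the 2nd-smallest ion is Al3+.

Al3+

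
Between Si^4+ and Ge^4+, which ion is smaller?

All are in the same group with charge +4. Radius grows down the group as n (the outermost shell) increases.

Si^4+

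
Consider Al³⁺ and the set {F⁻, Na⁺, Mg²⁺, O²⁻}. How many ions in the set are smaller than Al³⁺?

0

All of these have 10 electrons (isoelectronic). With the same electron cloud, the ion with the most protons pulls it in tightest. Nuclear charges: Al³⁺ (Z=13), Mg²⁺ (Z=12), Na⁺ (Z=11), F⁻ (Z=9), O²⁻ (Z=8). Highest Z is smallest.
Placing each against Al³⁺: smaller — none; larger — Mg²⁺, Na⁺, F⁻, O²⁻. That's 0.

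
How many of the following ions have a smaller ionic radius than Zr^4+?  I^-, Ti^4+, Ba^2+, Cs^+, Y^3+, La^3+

1

Work out protons and electrons: Ti^4+: 18 e⁻, Z=22, Zr^4+: 36 e⁻, Z=40, Y^3+: 36 e⁻, Z=39, La^3+: 54 e⁻, Z=57, Ba^2+: 54 e⁻, Z=56, Cs^+: 54 e⁻, Z=55, I^-: 54 e⁻, Z=53. Ti^4+ < Zr^4+ (same group, 1 shell fewer); Zr^4+ < Y^3+ (both 36 e⁻, Z=40>39); Y^3+ < La^3+ (same group, period 5 vs 6); La^3+ < Ba^2+ (isoelectronic, higher Z=57 is smaller); Ba^2+ < Cs^+ (isoelectronic, higher Z=56 is smaller); Cs^+ < I^- (both 54 e⁻, Z=55>53).
Overall: Ti^4+ < Zr^4+ < Y^3+ < La^3+ < Ba^2+ < Cs^+ < I^-. Zr^4+ has 1 below it and 5 above. That's 1.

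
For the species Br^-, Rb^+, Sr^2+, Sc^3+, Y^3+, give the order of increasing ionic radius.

Electron counts and nuclear charges: Sc^3+: 18 e⁻, Z=21, Y^3+: 36 e⁻, Z=39, Sr^2+: 36 e⁻, Z=38, Rb^+: 36 e⁻, Z=37, Br^-: 36 e⁻, Z=35. Sc^3+ < Y^3+ (same group, 1 shell fewer); Y^3+ < Sr^2+ (both 36 e⁻, Z=39>38); Sr^2+ < Rb^+ (isoelectronic, higher Z=38 is smaller); Rb^+ < Br^- (isoelectronic, higher Z=37 is smaller).

Sc^3+ < Y^3+ < Sr^2+ < Rb^+ < Br^-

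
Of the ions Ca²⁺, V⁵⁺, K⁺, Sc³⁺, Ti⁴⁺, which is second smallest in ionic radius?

Ti⁴⁺

Isoelectronic series (18 e⁻ each). Size is set by nuclear charge: more protons means a smaller ion. V⁵⁺ (Z=23), Ti⁴⁺ (Z=22), Sc³⁺ (Z=21), Ca²⁺ (Z=20), K⁺ (Z=19).
So the order is V⁵⁺ < Ti⁴⁺ < Sc³⁺ < Ca²⁺ < K⁺; the 2nd-smallest ion is Ti⁴⁺.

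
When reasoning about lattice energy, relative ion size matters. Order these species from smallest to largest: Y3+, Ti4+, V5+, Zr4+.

Tabulating Z and e⁻: V5+: 18 e⁻, Z=23, Ti4+: 18 e⁻, Z=22, Zr4+: 36 e⁻, Z=40, Y3+: 36 e⁻, Z=39. V5+ < Ti4+ (both 18 e⁻, Z=23>22); Ti4+ < Zr4+ (same group, 1 shell fewer); Zr4+ < Y3+ (isoelectronic, higher Z=40 is smaller).

V5+ < Ti4+ < Zr4+ < Y3+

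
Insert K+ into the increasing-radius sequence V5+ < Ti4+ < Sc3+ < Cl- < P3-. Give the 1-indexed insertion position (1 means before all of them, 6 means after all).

4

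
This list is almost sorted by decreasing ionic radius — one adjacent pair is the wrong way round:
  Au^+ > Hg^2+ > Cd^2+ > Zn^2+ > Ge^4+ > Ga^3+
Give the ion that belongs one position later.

Compare adjacent ions: both have 28 electrons but Z(Ge)=32 > Z(Ga)=31, so Ge^4+ should be the smaller of the two — yet in this decreasing list Ge^4+ sits before Ga^3+. Nothing else is reversed, so Ge^4+ should move one place to the right.

Ge^4+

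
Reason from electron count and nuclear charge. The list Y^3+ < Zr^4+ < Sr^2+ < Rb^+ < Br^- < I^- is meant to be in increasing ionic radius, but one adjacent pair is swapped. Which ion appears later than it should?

Zr^4+

Check each adjacent pair. Y^3+ and Zr^4+ are reversed: both have 36 electrons but Z(Zr)=40 > Z(Y)=39, so Zr^4+ should be the smaller of the two. No other neighbouring pair contradicts the periodic trends, so Zr^4+ is the ion listed too late.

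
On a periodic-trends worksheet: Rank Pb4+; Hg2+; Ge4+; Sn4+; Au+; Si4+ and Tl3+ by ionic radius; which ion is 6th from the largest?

Ge4+

Si4+: 10 e⁻, Z=14, Ge4+: 28 e⁻, Z=32, Sn4+: 46 e⁻, Z=50, Pb4+: 78 e⁻, Z=82, Tl3+: 78 e⁻, Z=81, Hg2+: 78 e⁻, Z=80, Au+: 78 e⁻, Z=79. Si4+ < Ge4+ (same group, period 3 vs 4); Ge4+ < Sn4+ (same group, period 4 vs 5); Sn4+ < Pb4+ (same group, period 5 vs 6); Pb4+ < Tl3+ (both 78 e⁻, Z=82>81); Tl3+ < Hg2+ (both 78 e⁻, Z=81>80); Hg2+ < Au+ (isoelectronic, higher Z=80 is smaller).
That gives Si4+ < Ge4+ < Sn4+ < Pb4+ < Tl3+ < Hg2+ < Au+. From the largest end, number 6 is Ge4+.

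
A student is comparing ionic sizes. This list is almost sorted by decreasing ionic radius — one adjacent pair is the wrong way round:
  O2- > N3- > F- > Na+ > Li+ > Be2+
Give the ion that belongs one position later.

O2-

Compare adjacent ions: both have 10 electrons but Z(O)=8 > Z(N)=7, so O2- should be the smaller of the two — yet in this decreasing list O2- sits before N3-. Nothing else is reversed, so O2- should move one place to the right.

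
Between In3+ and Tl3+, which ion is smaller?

In3+

These ions sit in one column with identical charge. Each step down the periodic table adds a principal shell, increasing the radius.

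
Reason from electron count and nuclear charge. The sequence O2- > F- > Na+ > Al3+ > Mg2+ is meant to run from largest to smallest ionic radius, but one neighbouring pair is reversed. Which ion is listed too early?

Check each adjacent pair. Al3+ and Mg2+ are reversed: Al3+ and Mg2+ share 10 electrons; the higher nuclear charge on Al (Z=13) contracts it more, so Al3+ < Mg2+. No other neighbouring pair contradicts the periodic trends, so Al3+ is the ion listed too early.

Al3+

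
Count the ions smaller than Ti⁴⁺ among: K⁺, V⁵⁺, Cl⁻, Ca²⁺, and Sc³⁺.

1

These species are isoelectronic with 18 electrons. The only difference is the number of protons: V⁵⁺ (Z=23), Ti⁴⁺ (Z=22), Sc³⁺ (Z=21), Ca²⁺ (Z=20), K⁺ (Z=19), Cl⁻ (Z=17). The strongest nuclear pull (V⁵⁺) gives the smallest ion.
Ordering all of them (including Ti⁴⁺) by radius gives V⁵⁺ < Ti⁴⁺ < Sc³⁺ < Ca²⁺ < K⁺ < Cl⁻. That's 1.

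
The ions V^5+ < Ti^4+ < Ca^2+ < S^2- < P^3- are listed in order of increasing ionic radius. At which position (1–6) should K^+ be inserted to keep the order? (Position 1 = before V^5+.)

These species are isoelectronic with 18 electrons. The only difference is the number of protons: V^5+ (Z=23), Ti^4+ (Z=22), Ca^2+ (Z=20), K^+ (Z=19), S^2- (Z=16), P^3- (Z=15). The strongest nuclear pull (V^5+) gives the smallest ion.
The complete sequence is V^5+ < Ti^4+ < Ca^2+ < K^+ < S^2- < P^3-. K^+ sits at position 4.

4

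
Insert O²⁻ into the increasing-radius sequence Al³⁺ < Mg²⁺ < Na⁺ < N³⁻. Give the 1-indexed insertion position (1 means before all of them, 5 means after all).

4

Isoelectronic series (10 e⁻ each). Size is set by nuclear charge: more protons means a smaller ion. Al³⁺ (Z=13), Mg²⁺ (Z=12), Na⁺ (Z=11), O²⁻ (Z=8), N³⁻ (Z=7).
With O²⁻ included the full order is Al³⁺ < Mg²⁺ < Na⁺ < O²⁻ < N³⁻, so it takes position 4.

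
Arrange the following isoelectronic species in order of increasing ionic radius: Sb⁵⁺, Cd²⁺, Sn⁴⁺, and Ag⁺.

Sb⁵⁺ < Sn⁴⁺ < Cd²⁺ < Ag⁺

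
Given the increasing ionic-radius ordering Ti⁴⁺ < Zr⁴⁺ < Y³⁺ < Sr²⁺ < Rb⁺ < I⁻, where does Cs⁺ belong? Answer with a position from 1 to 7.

Work out protons and electrons: Ti⁴⁺ has 18 e⁻ (Z=22), Zr⁴⁺ has 36 e⁻ (Z=40), Y³⁺ has 36 e⁻ (Z=39), Sr²⁺ has 36 e⁻ (Z=38), Rb⁺ has 36 e⁻ (Z=37), Cs⁺ has 54 e⁻ (Z=55), I⁻ has 54 e⁻ (Z=53). Ti⁴⁺ < Zr⁴⁺ (same group, period 4 vs 5); Zr⁴⁺ < Y³⁺ (both 36 e⁻, Z=40>39); Y³⁺ < Sr²⁺ (isoelectronic, higher Z=39 is smaller); Sr²⁺ < Rb⁺ (isoelectronic, higher Z=38 is smaller); Rb⁺ < Cs⁺ (same group, period 5 vs 6); Cs⁺ < I⁻ (isoelectronic, higher Z=55 is smaller).
With Cs⁺ included the full order is Ti⁴⁺ < Zr⁴⁺ < Y³⁺ < Sr²⁺ < Rb⁺ < Cs⁺ < I⁻, so it takes position 6.

6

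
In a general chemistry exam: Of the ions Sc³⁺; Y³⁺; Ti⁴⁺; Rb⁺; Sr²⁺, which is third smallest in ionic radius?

Work out protons and electrons: Ti⁴⁺ (Z=22, 18 e⁻), Sc³⁺ (Z=21, 18 e⁻), Y³⁺ (Z=39, 36 e⁻), Sr²⁺ (Z=38, 36 e⁻), Rb⁺ (Z=37, 36 e⁻). Ti⁴⁺ < Sc³⁺ (isoelectronic, higher Z=22 is smaller); Sc³⁺ < Y³⁺ (same group, 1 shell fewer); Y³⁺ < Sr²⁺ (both 36 e⁻, Z=39>38); Sr²⁺ < Rb⁺ (isoelectronic, higher Z=38 is smaller).
Full ascending order: Ti⁴⁺ < Sc³⁺ < Y³⁺ < Sr²⁺ < Rb⁺. Counting from the smallest, position 3 is Y³⁺.

Y³⁺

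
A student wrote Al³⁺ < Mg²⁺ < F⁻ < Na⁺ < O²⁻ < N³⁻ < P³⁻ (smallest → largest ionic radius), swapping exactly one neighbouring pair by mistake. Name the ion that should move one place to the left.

Na⁺

The pair F⁻, Na⁺ is the wrong way round — they are isoelectronic (10 e⁻) and Na has more protons than F (11 vs 9), making Na⁺ smaller. All other adjacent pairs agree with periodic trends, so Na⁺ is the misplaced ion.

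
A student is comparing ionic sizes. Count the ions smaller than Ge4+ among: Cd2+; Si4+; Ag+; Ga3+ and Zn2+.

1

Electron counts and nuclear charges: Si4+ has 10 e⁻ (Z=14), Ge4+ has 28 e⁻ (Z=32), Ga3+ has 28 e⁻ (Z=31), Zn2+ has 28 e⁻ (Z=30), Cd2+ has 46 e⁻ (Z=48), Ag+ has 46 e⁻ (Z=47). Si4+ < Ge4+ (same group, period 3 vs 4); Ge4+ < Ga3+ (isoelectronic, higher Z=32 is smaller); Ga3+ < Zn2+ (both 28 e⁻, Z=31>30); Zn2+ < Cd2+ (same group, 1 shell fewer); Cd2+ < Ag+ (isoelectronic, higher Z=48 is smaller).
Relative to Ge4+, the ions that are smaller are Si4+. Count: 1.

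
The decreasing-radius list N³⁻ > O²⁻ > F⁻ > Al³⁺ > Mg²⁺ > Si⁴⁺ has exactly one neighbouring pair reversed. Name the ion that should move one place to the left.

The pair Al³⁺, Mg²⁺ is the wrong way round — both have 10 electrons but Z(Al)=13 > Z(Mg)=12, so Al³⁺ should be the smaller of the two. All other adjacent pairs agree with periodic trends, so Mg²⁺ is the misplaced ion.

Mg²⁺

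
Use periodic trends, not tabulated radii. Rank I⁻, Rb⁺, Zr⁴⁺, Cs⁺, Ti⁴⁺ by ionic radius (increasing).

Work out protons and electrons: Ti⁴⁺: 18 e⁻, Z=22, Zr⁴⁺: 36 e⁻, Z=40, Rb⁺: 36 e⁻, Z=37, Cs⁺: 54 e⁻, Z=55, I⁻: 54 e⁻, Z=53. Ti⁴⁺ < Zr⁴⁺ (same group, 1 shell fewer); Zr⁴⁺ < Rb⁺ (isoelectronic, higher Z=40 is smaller); Rb⁺ < Cs⁺ (same group, period 5 vs 6); Cs⁺ < I⁻ (both 54 e⁻, Z=55>53).

Ti⁴⁺ < Zr⁴⁺ < Rb⁺ < Cs⁺ < I⁻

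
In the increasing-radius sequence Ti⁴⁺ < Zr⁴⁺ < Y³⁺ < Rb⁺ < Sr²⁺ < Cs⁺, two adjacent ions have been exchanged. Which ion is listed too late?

Sr²⁺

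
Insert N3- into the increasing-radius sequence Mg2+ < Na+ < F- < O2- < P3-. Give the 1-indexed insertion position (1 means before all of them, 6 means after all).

5

First list Z and electron count for each: Mg2+ has 10 e⁻ (Z=12), Na+ has 10 e⁻ (Z=11), F- has 10 e⁻ (Z=9), O2- has 10 e⁻ (Z=8), N3- has 10 e⁻ (Z=7), P3- has 18 e⁻ (Z=15). Mg2+ < Na+ (isoelectronic, higher Z=12 is smaller); Na+ < F- (isoelectronic, higher Z=11 is smaller); F- < O2- (both 10 e⁻, Z=9>8); O2- < N3- (isoelectronic, higher Z=8 is smaller); N3- < P3- (same group, 1 shell fewer).
Merged order: Mg2+ < Na+ < F- < O2- < N3- < P3- — N3- is number 5.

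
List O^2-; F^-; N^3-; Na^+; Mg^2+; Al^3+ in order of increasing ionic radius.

Al^3+ < Mg^2+ < Na^+ < F^- < O^2- < N^3-

Isoelectronic series (10 e⁻ each). Size is set by nuclear charge: more protons means a smaller ion. Al^3+ (Z=13), Mg^2+ (Z=12), Na^+ (Z=11), F^- (Z=9), O^2- (Z=8), N^3- (Z=7).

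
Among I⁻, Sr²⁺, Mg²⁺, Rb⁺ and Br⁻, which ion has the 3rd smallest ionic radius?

Rb⁺

First list Z and electron count for each: Mg²⁺: 10 e⁻, Z=12, Sr²⁺: 36 e⁻, Z=38, Rb⁺: 36 e⁻, Z=37, Br⁻: 36 e⁻, Z=35, I⁻: 54 e⁻, Z=53. Mg²⁺ < Sr²⁺ (same group, period 3 vs 5); Sr²⁺ < Rb⁺ (both 36 e⁻, Z=38>37); Rb⁺ < Br⁻ (both 36 e⁻, Z=37>35); Br⁻ < I⁻ (same group, 1 shell fewer).
Full ascending order: Mg²⁺ < Sr²⁺ < Rb⁺ < Br⁻ < I⁻. Counting from the smallest, position 3 is Rb⁺.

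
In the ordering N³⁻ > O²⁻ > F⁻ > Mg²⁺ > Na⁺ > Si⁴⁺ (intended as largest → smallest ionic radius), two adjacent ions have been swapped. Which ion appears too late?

Na⁺

The pair Mg²⁺, Na⁺ is the wrong way round — Mg²⁺ and Na⁺ share 10 electrons; the higher nuclear charge on Mg (Z=12) contracts it more, so Mg²⁺ < Na⁺. All other adjacent pairs agree with periodic trends, so Na⁺ is the misplaced ion.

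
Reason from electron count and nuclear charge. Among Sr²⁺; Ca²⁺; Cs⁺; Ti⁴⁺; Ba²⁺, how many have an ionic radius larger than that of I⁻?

0

Tabulating Z and e⁻: Ti⁴⁺ has 18 e⁻ (Z=22), Ca²⁺ has 18 e⁻ (Z=20), Sr²⁺ has 36 e⁻ (Z=38), Ba²⁺ has 54 e⁻ (Z=56), Cs⁺ has 54 e⁻ (Z=55), I⁻ has 54 e⁻ (Z=53). Ti⁴⁺ < Ca²⁺ (isoelectronic, higher Z=22 is smaller); Ca²⁺ < Sr²⁺ (same group, period 4 vs 5); Sr²⁺ < Ba²⁺ (same group, period 5 vs 6); Ba²⁺ < Cs⁺ (isoelectronic, higher Z=56 is smaller); Cs⁺ < I⁻ (isoelectronic, higher Z=55 is smaller).
Placing each against I⁻: smaller — Ti⁴⁺, Ca²⁺, Sr²⁺, Ba²⁺, Cs⁺; larger — none. So 0 are larger.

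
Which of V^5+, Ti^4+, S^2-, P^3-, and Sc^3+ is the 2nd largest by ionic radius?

S^2-

All of these have 18 electrons (isoelectronic). With the same electron cloud, the ion with the most protons pulls it in tightest. Nuclear charges: V^5+ (Z=23), Ti^4+ (Z=22), Sc^3+ (Z=21), S^2- (Z=16), P^3- (Z=15). Highest Z is smallest.
So the order is V^5+ < Ti^4+ < Sc^3+ < S^2- < P^3-; the 2nd-largest ion is S^2-.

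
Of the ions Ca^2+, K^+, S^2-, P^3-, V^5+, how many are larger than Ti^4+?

All of these have 18 electrons (isoelectronic). With the same electron cloud, the ion with the most protons pulls it in tightest. Nuclear charges: V^5+ (Z=23), Ti^4+ (Z=22), Ca^2+ (Z=20), K^+ (Z=19), S^2- (Z=16), P^3- (Z=15). Highest Z is smallest.
Overall: V^5+ < Ti^4+ < Ca^2+ < K^+ < S^2- < P^3-. Ti^4+ has 1 below it and 4 above. So 4 are larger.

4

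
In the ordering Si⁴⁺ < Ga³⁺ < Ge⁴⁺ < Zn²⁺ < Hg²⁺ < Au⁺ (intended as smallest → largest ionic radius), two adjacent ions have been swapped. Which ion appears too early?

Ga³⁺

Compare adjacent ions: they are isoelectronic (28 e⁻) and Ge has more protons than Ga (32 vs 31), making Ge⁴⁺ smaller — yet in this increasing list Ga³⁺ sits before Ge⁴⁺. Nothing else is reversed, so Ga³⁺ should move one place to the right.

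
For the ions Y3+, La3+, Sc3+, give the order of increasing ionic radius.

Same group, same charge. Going down the group adds an extra shell of electrons, so the ion gets larger: Sc3+ is highest in the group and smallest.

Sc3+ < Y3+ < La3+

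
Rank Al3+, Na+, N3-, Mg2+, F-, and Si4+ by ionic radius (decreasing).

N3- > F- > Na+ > Mg2+ > Al3+ > Si4+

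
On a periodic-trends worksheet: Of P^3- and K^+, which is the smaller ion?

K^+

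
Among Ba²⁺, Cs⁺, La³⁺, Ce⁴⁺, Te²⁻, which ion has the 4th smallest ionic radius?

Cs⁺

Isoelectronic series (54 e⁻ each). Size is set by nuclear charge: more protons means a smaller ion. Ce⁴⁺ (Z=58), La³⁺ (Z=57), Ba²⁺ (Z=56), Cs⁺ (Z=55), Te²⁻ (Z=52).
Full ascending order: Ce⁴⁺ < La³⁺ < Ba²⁺ < Cs⁺ < Te²⁻. Counting from the smallest, position 4 is Cs⁺.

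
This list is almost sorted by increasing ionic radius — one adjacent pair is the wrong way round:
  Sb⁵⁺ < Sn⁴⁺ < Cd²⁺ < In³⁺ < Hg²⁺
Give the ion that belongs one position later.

Cd²⁺

The pair Cd²⁺, In³⁺ is the wrong way round — they are isoelectronic (46 e⁻) and In has more protons than Cd (49 vs 48), making In³⁺ smaller. All other adjacent pairs agree with periodic trends, so Cd²⁺ is the misplaced ion.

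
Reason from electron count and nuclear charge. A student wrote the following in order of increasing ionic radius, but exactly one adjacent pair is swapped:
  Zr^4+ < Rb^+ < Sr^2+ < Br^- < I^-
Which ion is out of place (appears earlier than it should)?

Compare adjacent ions: Sr^2+ and Rb^+ share 36 electrons; the higher nuclear charge on Sr (Z=38) contracts it more, so Sr^2+ < Rb^+ — yet in this increasing list Rb^+ sits before Sr^2+. Nothing else is reversed, so Rb^+ should move one place to the right.

Rb^+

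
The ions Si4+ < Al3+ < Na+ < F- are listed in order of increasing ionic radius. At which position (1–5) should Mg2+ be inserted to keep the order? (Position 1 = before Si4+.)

3

Each ion has 10 electrons. The ranking follows nuclear charge in reverse — greater Z gives a smaller radius. Si4+ (Z=14), Al3+ (Z=13), Mg2+ (Z=12), Na+ (Z=11), F- (Z=9).
With Mg2+ included the full order is Si4+ < Al3+ < Mg2+ < Na+ < F-, so it takes position 3.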